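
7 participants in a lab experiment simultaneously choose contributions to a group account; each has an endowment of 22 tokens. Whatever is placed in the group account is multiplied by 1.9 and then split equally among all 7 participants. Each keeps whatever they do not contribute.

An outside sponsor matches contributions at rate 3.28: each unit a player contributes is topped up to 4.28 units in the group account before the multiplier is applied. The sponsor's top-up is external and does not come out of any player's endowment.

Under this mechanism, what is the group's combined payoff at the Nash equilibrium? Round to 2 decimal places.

The effective private return per unit is now 1.9 × 4.28 / 7 = 1.1617 > 1, so every player's dominant strategy flips to full contribution.
So the Nash equilibrium is full contribution by all 7; the group earns 1.9 × 4.28 × 154 = 1252.33.

1252.33 tokens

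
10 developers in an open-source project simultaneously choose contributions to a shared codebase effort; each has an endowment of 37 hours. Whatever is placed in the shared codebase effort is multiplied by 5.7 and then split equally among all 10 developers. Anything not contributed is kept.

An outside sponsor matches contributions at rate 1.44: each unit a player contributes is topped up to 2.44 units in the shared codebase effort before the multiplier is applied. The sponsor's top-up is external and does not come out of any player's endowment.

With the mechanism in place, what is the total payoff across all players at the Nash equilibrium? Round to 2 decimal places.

5145.96 hours

The effective private return per unit is now 5.7 × 2.44 / 10 = 1.3908 > 1, so every player's dominant strategy flips to full contribution.
So the Nash equilibrium is full contribution by all 10; the group earns 5.7 × 2.44 × 370 = 5145.96.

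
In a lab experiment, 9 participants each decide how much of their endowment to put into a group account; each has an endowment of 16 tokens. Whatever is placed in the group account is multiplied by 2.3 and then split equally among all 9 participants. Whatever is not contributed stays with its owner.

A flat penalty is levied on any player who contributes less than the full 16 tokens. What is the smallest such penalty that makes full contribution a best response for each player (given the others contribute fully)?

Given the others contribute fully, the best deviation is to contribute 0 (any partial contribution still incurs the fine and gives up units whose private return 0.2556 is below 1).
Deviating from 16 to 0 saves 16 tokens but forfeits the deviator's share of the drop in the group account: 2.3/9 × 16 = 4.09.
So the deviation gain is 16 − 4.09 = 11.91, and the fine must be at least 11.91 tokens to wipe it out.

11.91 tokens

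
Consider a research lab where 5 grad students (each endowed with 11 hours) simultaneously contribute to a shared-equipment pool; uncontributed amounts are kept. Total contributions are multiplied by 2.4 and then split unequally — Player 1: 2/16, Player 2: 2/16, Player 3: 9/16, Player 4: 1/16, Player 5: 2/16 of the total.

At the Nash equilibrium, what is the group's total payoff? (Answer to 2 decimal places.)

70.40 hours

Player j's private return per contributed unit is 2.4 × (j's share). Contributing is weakly dominant for j when that share is at least 1/2.4 = 0.4167, and contributing 0 is dominant otherwise.
The only share above 0.4167 is Player 3's 9/16, contributing 11; the remaining 4 contribute 0. Total contributed: 11.
The shared-equipment pool pays out 2.4 × 11 = 26.40 in total (split across the unequal shares, but the aggregate is all that matters for the group sum).
The 4 free-riders keep 11 each, adding 44. Group total = 44 + 26.40 = 70.40.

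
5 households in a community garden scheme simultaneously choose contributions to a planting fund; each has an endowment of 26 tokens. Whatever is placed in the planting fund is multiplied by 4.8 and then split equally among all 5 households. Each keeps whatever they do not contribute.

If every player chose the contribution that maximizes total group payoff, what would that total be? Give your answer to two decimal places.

Each contributed unit returns 4.800 to the group as a whole (0.9600 to each of 5 players), which exceeds 1, so the social optimum is full contribution: group total = 4.800 × 130 = 624.00.

624.00 tokens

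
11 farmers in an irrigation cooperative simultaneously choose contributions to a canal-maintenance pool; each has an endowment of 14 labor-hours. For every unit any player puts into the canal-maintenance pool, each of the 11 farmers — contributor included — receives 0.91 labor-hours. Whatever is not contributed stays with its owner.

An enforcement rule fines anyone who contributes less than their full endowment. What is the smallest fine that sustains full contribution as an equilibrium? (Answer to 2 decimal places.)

Given the others contribute fully, the best deviation is to contribute 0 (any partial contribution still incurs the fine and gives up units whose private return 0.91 is below 1).
Deviating from 14 to 0 saves 14 labor-hours but forfeits the deviator's share of the drop in the canal-maintenance pool: 0.91 × 14 = 12.74.
So the deviation gain is 14 − 12.74 = 1.26, and the fine must be at least 1.26 labor-hours to wipe it out.

1.26 labor-hours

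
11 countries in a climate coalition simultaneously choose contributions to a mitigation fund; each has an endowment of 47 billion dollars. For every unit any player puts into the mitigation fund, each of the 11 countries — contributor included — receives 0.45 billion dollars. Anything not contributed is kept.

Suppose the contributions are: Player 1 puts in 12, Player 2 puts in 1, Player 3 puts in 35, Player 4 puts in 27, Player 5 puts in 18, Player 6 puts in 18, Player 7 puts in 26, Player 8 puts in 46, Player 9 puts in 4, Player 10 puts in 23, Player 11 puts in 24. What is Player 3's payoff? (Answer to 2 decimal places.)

Total contributed: 12 + 1 + 35 + 27 + 18 + 18 + 26 + 46 + 4 + 23 + 24 = 234.
Each receives 0.45 × 234 = 105.30 from the mitigation fund.
Player 3 keeps 47 − 35 = 12, so Player 3's payoff is 12 + 105.30 = 117.30.

117.30 billion dollars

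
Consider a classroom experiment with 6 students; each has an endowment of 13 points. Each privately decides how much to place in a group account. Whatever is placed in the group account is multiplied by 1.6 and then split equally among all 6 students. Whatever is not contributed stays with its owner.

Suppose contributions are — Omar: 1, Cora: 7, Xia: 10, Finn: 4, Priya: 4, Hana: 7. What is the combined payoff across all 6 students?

Total contributed: 1 + 7 + 10 + 4 + 4 + 7 = 33; total kept: 6 × 13 − 33 = 45.
The group account pays out 1.6 × 33 = 52.80 in aggregate.
Group total = 45 + 52.80 = 97.80.

97.80 points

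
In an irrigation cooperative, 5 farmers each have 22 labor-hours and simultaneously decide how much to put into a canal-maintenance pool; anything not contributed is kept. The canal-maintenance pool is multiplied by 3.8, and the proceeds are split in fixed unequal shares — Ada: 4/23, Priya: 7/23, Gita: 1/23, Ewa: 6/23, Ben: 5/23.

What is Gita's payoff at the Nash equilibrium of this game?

Each unit j contributes comes back to j as 3.8 × (j's share), so j prefers to contribute only if that share exceeds 1/3.8 = 0.2632; otherwise keeping the unit dominates.
Only Priya (7/23) clears that bar, contributing 22; the remaining 4 contribute 0. Total contributed: 22.
Gita keeps 22 and receives 3.8 × 22 × 1/23 = 3.63 from the canal-maintenance pool, for a payoff of 25.63.

25.63 labor-hours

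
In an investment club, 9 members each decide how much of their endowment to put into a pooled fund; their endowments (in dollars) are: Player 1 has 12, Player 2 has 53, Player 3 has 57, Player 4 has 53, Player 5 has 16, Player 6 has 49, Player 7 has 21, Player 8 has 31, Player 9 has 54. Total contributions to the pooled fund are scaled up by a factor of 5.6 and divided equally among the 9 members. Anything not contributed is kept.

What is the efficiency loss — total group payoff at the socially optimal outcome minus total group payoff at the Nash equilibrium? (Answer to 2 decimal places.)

1591.60 dollars

The private return per contributed unit is 5.6/9 = 0.6222 < 1 for every player regardless of endowment, so the Nash equilibrium is zero contribution and the group total is Σ E_j = 12 + 53 + 57 + 53 + 16 + 49 + 21 + 31 + 54 = 346.
Each contributed unit returns 5.600 to the group, so the social optimum is full contribution by everyone: group total = 5.600 × 346 = 1937.60.
Efficiency loss = (5.600 − 1) × 346 = 1591.60.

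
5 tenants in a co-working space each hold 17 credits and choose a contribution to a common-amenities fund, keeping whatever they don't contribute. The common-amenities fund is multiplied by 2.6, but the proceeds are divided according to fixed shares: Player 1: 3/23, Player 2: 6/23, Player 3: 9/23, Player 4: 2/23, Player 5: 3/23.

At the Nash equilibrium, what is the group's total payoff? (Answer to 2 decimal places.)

112.20 credits

Each unit j contributes comes back to j as 2.6 × (j's share), so j prefers to contribute only if that share exceeds 1/2.6 = 0.3846; otherwise keeping the unit dominates.
Only Player 3 (9/23) clears that bar, contributing 17; the remaining 4 contribute 0. Total contributed: 17.
The common-amenities fund pays out 2.6 × 17 = 44.20 in total (split across the unequal shares, but the aggregate is all that matters for the group sum).
The 4 free-riders keep 17 each, adding 68. Group total = 68 + 44.20 = 112.20.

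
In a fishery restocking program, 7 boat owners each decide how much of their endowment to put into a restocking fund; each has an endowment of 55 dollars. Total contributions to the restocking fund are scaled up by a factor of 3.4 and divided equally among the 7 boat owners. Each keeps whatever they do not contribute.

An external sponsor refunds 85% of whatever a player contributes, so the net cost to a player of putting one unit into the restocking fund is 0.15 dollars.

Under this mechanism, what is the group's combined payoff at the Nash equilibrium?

The effective private return per unit is now (3.4/7) / 0.15 = 3.2381 > 1, so every player's dominant strategy flips to full contribution.
At the Nash equilibrium everyone contributes 55. Group total payoff = 7 × (55 × 0.85 + 3.4 × 55) = 1636.25.

1636.25 dollars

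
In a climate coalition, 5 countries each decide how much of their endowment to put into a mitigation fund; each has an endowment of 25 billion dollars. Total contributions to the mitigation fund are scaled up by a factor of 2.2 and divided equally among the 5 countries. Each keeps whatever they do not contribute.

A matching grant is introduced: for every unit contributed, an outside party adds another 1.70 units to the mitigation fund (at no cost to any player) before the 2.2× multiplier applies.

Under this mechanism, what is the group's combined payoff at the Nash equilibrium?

742.50 billion dollars

The effective private return per unit is now 2.2 × 2.70 / 5 = 1.1880 > 1, so every player's dominant strategy flips to full contribution.
So the Nash equilibrium is full contribution by all 5; the group earns 2.2 × 2.70 × 125 = 742.50.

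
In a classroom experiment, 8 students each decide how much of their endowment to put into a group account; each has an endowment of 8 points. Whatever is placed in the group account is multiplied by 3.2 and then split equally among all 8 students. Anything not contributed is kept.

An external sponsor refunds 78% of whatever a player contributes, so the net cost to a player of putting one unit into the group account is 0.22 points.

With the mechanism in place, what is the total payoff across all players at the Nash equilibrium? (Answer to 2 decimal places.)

254.72 points

Under the mechanism each unit contributed yields (3.2/8) / 0.22 = 1.8182 back to its contributor per unit of net cost, which exceeds 1, making full contribution the dominant choice for everyone.
At the Nash equilibrium everyone contributes 8. Group total payoff = 8 × (8 × 0.78 + 3.2 × 8) = 254.72.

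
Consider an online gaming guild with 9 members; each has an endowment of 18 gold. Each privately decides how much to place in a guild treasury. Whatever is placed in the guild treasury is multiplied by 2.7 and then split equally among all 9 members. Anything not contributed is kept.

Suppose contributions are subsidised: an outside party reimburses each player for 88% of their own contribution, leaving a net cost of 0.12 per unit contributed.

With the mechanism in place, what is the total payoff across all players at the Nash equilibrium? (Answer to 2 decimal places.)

579.96 gold

The effective private return per unit is now (2.7/9) / 0.12 = 2.5000 > 1, so every player's dominant strategy flips to full contribution.
At the Nash equilibrium everyone contributes 18. Group total payoff = 9 × (18 × 0.88 + 2.7 × 18) = 579.96.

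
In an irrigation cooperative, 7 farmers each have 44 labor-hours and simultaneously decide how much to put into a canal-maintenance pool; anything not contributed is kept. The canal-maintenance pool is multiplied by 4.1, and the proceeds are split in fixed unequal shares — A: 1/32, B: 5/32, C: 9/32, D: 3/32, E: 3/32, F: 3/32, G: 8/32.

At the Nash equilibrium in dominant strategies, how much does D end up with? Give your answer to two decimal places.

77.83 labor-hours

For player j, contributing a unit is worthwhile iff 4.1 × (j's share) ≥ 1, i.e. iff j's share is at least 0.2439.
The shares above 0.2439 belong to C and G, contributing 44 each; the remaining 5 contribute 0. Total contributed: 88.
D keeps 44 and receives 4.1 × 88 × 3/32 = 33.83 from the canal-maintenance pool, for a payoff of 77.83.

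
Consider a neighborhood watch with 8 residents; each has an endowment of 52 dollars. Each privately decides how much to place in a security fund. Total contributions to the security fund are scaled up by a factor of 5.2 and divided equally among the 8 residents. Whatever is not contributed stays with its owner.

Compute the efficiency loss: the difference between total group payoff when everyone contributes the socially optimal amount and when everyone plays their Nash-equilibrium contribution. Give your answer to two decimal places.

1747.20 dollars

Each contributed unit returns 5.2/8 = 0.6500 to its contributor — below 1 — so contributing 0 is dominant for every player. At the Nash equilibrium everyone keeps their 52, and the group total is 8 × 52 = 416.
Each contributed unit returns 5.200 to the group as a whole (0.6500 to each of 8 players), which exceeds 1, so the social optimum is full contribution: group total = 5.200 × 416 = 2163.20.
Efficiency loss = 2163.20 − 416 = 1747.20.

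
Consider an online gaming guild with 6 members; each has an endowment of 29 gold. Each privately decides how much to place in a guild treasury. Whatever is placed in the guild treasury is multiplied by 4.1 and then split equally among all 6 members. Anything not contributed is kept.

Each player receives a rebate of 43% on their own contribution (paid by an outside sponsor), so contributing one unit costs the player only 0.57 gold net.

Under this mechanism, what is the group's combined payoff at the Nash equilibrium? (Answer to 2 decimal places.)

788.22 gold

The effective private return per unit is now (4.1/6) / 0.57 = 1.1988 > 1, so every player's dominant strategy flips to full contribution.
At the Nash equilibrium everyone contributes 29. Group total payoff = 6 × (29 × 0.43 + 4.1 × 29) = 788.22.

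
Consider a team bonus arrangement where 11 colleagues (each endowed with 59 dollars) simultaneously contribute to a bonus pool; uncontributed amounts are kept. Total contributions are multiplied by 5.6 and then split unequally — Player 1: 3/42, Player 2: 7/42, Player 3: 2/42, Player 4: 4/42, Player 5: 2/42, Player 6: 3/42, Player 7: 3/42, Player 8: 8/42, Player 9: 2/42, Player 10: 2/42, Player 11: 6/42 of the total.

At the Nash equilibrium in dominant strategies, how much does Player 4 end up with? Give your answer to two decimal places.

Each unit j contributes comes back to j as 5.6 × (j's share), so j prefers to contribute only if that share exceeds 1/5.6 = 0.1786; otherwise keeping the unit dominates.
The only share above 0.1786 is Player 8's 8/42, contributing 59; the remaining 10 contribute 0. Total contributed: 59.
Player 4 keeps 59 and receives 5.6 × 59 × 4/42 = 31.47 from the bonus pool, for a payoff of 90.47.

90.47 dollars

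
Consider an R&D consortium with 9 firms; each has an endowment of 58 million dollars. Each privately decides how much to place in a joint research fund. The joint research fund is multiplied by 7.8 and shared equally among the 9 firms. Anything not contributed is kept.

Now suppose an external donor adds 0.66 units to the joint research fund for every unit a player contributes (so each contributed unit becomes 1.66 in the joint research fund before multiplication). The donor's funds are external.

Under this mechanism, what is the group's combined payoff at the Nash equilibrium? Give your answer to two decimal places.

6758.86 million dollars

With the mechanism, a contributed unit returns 7.8 × 1.66 / 9 = 1.4387 per unit of net cost to the contributor — now above 1 — so contributing fully is weakly dominant for every player.
So the Nash equilibrium is full contribution by all 9; the group earns 7.8 × 1.66 × 522 = 6758.86.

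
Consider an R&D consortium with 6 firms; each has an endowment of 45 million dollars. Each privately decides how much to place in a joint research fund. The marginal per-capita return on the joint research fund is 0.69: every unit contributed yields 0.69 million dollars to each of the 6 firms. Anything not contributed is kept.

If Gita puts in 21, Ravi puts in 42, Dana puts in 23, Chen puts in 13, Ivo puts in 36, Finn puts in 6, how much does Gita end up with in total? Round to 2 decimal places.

121.29 million dollars

Total contributed: 21 + 42 + 23 + 13 + 36 + 6 = 141.
Each receives 0.69 × 141 = 97.29 from the joint research fund.
Gita keeps 45 − 21 = 24, so Gita's payoff is 24 + 97.29 = 121.29.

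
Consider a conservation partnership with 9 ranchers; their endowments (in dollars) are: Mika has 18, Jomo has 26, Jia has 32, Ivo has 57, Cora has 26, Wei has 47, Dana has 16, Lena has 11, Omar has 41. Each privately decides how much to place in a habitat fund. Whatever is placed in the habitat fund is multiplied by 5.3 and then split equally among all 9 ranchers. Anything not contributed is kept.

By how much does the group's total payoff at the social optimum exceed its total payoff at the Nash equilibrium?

The private return per contributed unit is 5.3/9 = 0.5889 < 1 for every player regardless of endowment, so the Nash equilibrium is zero contribution and the group total is Σ E_j = 18 + 26 + 32 + 57 + 26 + 47 + 16 + 11 + 41 = 274.
Each contributed unit returns 5.300 to the group, so the social optimum is full contribution by everyone: group total = 5.300 × 274 = 1452.20.
Efficiency loss = (5.300 − 1) × 274 = 1178.20.

1178.20 dollars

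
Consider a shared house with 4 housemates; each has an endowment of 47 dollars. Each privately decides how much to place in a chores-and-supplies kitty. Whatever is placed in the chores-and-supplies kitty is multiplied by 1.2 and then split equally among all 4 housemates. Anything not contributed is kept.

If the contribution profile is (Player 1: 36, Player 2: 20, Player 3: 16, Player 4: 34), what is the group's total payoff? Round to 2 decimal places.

Total contributed: 36 + 20 + 16 + 34 = 106; total kept: 4 × 47 − 106 = 82.
The chores-and-supplies kitty pays out 1.2 × 106 = 127.20 in aggregate.
Group total = 82 + 127.20 = 209.20.

209.20 dollars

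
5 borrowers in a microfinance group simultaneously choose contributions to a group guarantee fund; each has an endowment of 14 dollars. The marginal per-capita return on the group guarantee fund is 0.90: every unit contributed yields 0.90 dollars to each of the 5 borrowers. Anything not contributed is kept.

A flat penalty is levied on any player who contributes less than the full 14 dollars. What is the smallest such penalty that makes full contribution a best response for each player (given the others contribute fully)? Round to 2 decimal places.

1.40 dollars

Given the others contribute fully, the best deviation is to contribute 0 (any partial contribution still incurs the fine and gives up units whose private return 0.90 is below 1).
Deviating from 14 to 0 saves 14 dollars but forfeits the deviator's share of the drop in the group guarantee fund: 0.90 × 14 = 12.60.
So the deviation gain is 14 − 12.60 = 1.40, and the fine must be at least 1.40 dollars to wipe it out.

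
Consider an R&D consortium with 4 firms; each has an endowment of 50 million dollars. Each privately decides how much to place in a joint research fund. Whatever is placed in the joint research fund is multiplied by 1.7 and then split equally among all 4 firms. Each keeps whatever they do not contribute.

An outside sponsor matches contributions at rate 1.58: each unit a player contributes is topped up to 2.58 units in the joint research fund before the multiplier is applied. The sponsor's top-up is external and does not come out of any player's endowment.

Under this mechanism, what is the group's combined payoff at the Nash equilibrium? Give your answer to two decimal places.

With the mechanism, a contributed unit returns 1.7 × 2.58 / 4 = 1.0965 per unit of net cost to the contributor — now above 1 — so contributing fully is weakly dominant for every player.
So the Nash equilibrium is full contribution by all 4; the group earns 1.7 × 2.58 × 200 = 877.20.

877.20 million dollars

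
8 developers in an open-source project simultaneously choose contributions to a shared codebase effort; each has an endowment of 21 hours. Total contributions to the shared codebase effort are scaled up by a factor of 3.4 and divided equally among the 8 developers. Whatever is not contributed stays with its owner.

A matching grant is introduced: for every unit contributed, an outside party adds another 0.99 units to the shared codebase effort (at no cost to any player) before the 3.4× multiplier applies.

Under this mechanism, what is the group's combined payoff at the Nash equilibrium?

Even with the mechanism, each unit contributed returns only 3.4 × 1.99 / 8 = 0.8458 per unit of net cost, so contributing nothing is still dominant.
At the Nash equilibrium no one contributes; group total payoff = 8 × 21 = 168.

168.00 hours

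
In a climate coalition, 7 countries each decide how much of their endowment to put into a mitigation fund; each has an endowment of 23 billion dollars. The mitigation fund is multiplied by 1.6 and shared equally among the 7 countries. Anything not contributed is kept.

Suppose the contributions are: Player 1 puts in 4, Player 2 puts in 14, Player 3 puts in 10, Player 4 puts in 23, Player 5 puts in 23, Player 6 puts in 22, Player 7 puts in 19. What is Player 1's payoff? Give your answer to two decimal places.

Total contributed: 4 + 14 + 10 + 23 + 23 + 22 + 19 = 115.
Each receives 1.6 × 115 / 7 = 26.29 from the mitigation fund.
Player 1 keeps 23 − 4 = 19, so Player 1's payoff is 19 + 26.29 = 45.29.

45.29 billion dollars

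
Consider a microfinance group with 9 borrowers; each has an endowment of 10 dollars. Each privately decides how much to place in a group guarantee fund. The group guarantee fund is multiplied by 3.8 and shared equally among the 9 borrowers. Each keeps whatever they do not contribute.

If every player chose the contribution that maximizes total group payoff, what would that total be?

Each contributed unit returns 3.800 to the group as a whole (0.4222 to each of 9 players), which exceeds 1, so the social optimum is full contribution: group total = 3.800 × 90 = 342.00.

342.00 dollars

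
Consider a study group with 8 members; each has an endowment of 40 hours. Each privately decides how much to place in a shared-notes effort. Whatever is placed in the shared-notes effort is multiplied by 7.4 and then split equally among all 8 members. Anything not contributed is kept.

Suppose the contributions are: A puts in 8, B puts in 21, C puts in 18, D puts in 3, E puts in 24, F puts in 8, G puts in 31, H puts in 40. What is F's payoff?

Total contributed: 8 + 21 + 18 + 3 + 24 + 8 + 31 + 40 = 153.
Each receives 7.4 × 153 / 8 = 141.53 from the shared-notes effort.
F keeps 40 − 8 = 32, so F's payoff is 32 + 141.53 = 173.53.

173.53 hours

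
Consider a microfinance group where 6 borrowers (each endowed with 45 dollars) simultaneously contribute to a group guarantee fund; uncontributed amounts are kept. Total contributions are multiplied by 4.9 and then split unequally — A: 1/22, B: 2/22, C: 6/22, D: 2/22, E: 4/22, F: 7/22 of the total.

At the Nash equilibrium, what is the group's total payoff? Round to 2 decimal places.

For player j, contributing a unit is worthwhile iff 4.9 × (j's share) ≥ 1, i.e. iff j's share is at least 0.2041.
The shares above 0.2041 belong to C and F, contributing 45 each; the remaining 4 contribute 0. Total contributed: 90.
The group guarantee fund pays out 4.9 × 90 = 441.00 in total (split across the unequal shares, but the aggregate is all that matters for the group sum).
The 4 free-riders keep 45 each, adding 180. Group total = 180 + 441.00 = 621.00.

621.00 dollars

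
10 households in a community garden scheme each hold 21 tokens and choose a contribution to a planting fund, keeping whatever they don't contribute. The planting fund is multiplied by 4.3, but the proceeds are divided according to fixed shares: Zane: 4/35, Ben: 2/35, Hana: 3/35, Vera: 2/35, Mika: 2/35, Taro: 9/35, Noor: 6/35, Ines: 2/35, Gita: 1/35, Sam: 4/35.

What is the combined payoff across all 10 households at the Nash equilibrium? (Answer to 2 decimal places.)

For player j, contributing a unit is worthwhile iff 4.3 × (j's share) ≥ 1, i.e. iff j's share is at least 0.2326.
Only Taro (9/35) clears that bar, contributing 21; the remaining 9 contribute 0. Total contributed: 21.
The planting fund pays out 4.3 × 21 = 90.30 in total (split across the unequal shares, but the aggregate is all that matters for the group sum).
The 9 free-riders keep 21 each, adding 189. Group total = 189 + 90.30 = 279.30.

279.30 tokens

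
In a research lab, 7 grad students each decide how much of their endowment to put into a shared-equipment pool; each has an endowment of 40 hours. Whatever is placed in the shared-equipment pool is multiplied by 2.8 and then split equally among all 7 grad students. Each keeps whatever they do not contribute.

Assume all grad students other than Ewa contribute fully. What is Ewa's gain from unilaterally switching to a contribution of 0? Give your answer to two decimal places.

Switching from a contribution of 40 to 0 lets Ewa keep an extra 40 hours, but lowers the shared-equipment pool by 40, which costs Ewa their own share of that drop: 2.8/7 × 40 = 16.00.
Net gain = 40 − 16.00 = 24.00. The private return per contributed unit (0.4000) is below 1, so free-riding is indeed the best response regardless of what the others do.

24.00 hours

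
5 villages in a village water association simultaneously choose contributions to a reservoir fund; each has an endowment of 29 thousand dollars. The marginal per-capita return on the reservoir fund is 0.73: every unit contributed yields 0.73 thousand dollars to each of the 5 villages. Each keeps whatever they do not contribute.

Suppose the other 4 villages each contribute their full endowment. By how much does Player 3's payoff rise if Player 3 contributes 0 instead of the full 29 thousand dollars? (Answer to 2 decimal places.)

7.83 thousand dollars

Switching from a contribution of 29 to 0 lets Player 3 keep an extra 29 thousand dollars, but lowers the reservoir fund by 29, which costs Player 3 their own share of that drop: 0.73 × 29 = 21.17.
Net gain = 29 − 21.17 = 7.83. The private return per contributed unit (0.73) is below 1, so free-riding is indeed the best response regardless of what the others do.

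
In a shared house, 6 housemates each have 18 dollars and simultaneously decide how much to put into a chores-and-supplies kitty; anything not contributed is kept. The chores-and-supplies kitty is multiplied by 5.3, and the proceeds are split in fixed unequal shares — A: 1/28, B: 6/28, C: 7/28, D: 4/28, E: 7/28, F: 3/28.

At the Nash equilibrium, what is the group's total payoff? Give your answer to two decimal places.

340.20 dollars

Each unit j contributes comes back to j as 5.3 × (j's share), so j prefers to contribute only if that share exceeds 1/5.3 = 0.1887; otherwise keeping the unit dominates.
The shares above 0.1887 belong to B, C and E, contributing 18 each; the remaining 3 contribute 0. Total contributed: 54.
The chores-and-supplies kitty pays out 5.3 × 54 = 286.20 in total (split across the unequal shares, but the aggregate is all that matters for the group sum).
The 3 free-riders keep 18 each, adding 54. Group total = 54 + 286.20 = 340.20.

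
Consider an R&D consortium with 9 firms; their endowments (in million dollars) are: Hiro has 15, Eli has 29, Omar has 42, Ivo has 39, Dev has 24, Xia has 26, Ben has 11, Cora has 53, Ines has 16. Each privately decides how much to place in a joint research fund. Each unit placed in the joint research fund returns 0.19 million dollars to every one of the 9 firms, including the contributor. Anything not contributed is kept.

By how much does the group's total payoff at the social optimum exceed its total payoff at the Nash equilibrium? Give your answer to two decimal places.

181.05 million dollars

The private return per contributed unit is 0.19 < 1 for everyone, so the Nash equilibrium is zero contribution and the group total is Σ E_j = 15 + 29 + 42 + 39 + 24 + 26 + 11 + 53 + 16 = 255.
Each contributed unit returns 1.710 to the group, so the social optimum is full contribution by everyone: group total = 1.710 × 255 = 436.05.
Efficiency loss = (1.710 − 1) × 255 = 181.05.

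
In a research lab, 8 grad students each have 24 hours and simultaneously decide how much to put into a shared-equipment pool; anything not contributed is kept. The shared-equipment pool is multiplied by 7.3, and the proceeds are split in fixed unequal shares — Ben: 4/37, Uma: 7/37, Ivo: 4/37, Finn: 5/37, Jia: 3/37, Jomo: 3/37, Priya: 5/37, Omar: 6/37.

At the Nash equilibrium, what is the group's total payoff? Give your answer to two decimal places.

494.40 hours

For player j, contributing a unit is worthwhile iff 7.3 × (j's share) ≥ 1, i.e. iff j's share is at least 0.1370.
The shares above 0.1370 belong to Uma and Omar, contributing 24 each; the remaining 6 contribute 0. Total contributed: 48.
The shared-equipment pool pays out 7.3 × 48 = 350.40 in total (split across the unequal shares, but the aggregate is all that matters for the group sum).
The 6 free-riders keep 24 each, adding 144. Group total = 144 + 350.40 = 494.40.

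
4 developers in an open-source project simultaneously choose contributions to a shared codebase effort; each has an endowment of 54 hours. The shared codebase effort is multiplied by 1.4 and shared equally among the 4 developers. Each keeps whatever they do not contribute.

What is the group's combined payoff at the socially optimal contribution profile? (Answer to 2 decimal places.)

Each contributed unit returns 1.400 to the group as a whole (0.3500 to each of 4 players), which exceeds 1, so the social optimum is full contribution: group total = 1.400 × 216 = 302.40.

302.40 hours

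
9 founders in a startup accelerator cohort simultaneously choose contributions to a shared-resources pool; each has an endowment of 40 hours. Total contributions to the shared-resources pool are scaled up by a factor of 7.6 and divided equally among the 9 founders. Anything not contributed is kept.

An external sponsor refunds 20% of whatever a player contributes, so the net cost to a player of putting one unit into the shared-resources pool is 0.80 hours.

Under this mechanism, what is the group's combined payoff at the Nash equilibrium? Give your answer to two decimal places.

With the mechanism, a contributed unit returns (7.6/9) / 0.80 = 1.0556 per unit of net cost to the contributor — now above 1 — so contributing fully is weakly dominant for every player.
So the Nash equilibrium is full contribution by all 9; the group earns 9 × (40 × 0.20 + 7.6 × 40) = 2808.00.

2808.00 hours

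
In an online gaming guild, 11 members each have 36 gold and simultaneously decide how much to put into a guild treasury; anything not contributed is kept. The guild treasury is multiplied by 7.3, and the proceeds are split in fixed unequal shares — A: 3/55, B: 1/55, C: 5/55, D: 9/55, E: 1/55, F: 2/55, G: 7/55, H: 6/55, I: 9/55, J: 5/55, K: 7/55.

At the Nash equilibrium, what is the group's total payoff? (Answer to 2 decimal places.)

849.60 gold

Each unit j contributes comes back to j as 7.3 × (j's share), so j prefers to contribute only if that share exceeds 1/7.3 = 0.1370; otherwise keeping the unit dominates.
D and I are above the threshold, contributing 36 each; the remaining 9 contribute 0. Total contributed: 72.
The guild treasury pays out 7.3 × 72 = 525.60 in total (split across the unequal shares, but the aggregate is all that matters for the group sum).
The 9 free-riders keep 36 each, adding 324. Group total = 324 + 525.60 = 849.60.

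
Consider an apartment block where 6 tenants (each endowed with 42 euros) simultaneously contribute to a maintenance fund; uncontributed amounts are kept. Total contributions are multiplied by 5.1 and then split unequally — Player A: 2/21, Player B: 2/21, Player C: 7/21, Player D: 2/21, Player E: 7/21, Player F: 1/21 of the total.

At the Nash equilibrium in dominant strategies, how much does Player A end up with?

A player with share s gets back 5.1·s per unit contributed, so full contribution is dominant for anyone with s > 1/5.1 = 0.1961 and zero contribution is dominant for anyone below.
Player C and Player E clear that bar, contributing 42 each; the remaining 4 contribute 0. Total contributed: 84.
Player A keeps 42 and receives 5.1 × 84 × 2/21 = 40.80 from the maintenance fund, for a payoff of 82.80.

82.80 euros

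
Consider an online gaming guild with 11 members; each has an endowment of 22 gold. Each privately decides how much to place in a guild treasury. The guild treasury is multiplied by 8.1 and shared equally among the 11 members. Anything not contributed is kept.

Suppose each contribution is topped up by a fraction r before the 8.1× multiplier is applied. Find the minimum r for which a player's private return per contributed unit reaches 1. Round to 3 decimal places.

With matching at rate r, one contributed unit becomes (1 + r) in the guild treasury and returns 8.1 × (1 + r) / 11 to the contributor.
Setting this equal to 1: 1 + r = 11/8.1 = 1.3580.
So the minimum matching rate is r = 1.3580 − 1 = 0.358.

0.358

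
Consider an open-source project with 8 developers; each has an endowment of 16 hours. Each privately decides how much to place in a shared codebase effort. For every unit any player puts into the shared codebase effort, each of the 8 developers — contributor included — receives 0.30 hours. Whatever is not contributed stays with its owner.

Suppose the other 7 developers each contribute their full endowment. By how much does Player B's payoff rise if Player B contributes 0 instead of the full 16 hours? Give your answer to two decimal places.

11.20 hours

Switching from a contribution of 16 to 0 lets Player B keep an extra 16 hours, but lowers the shared codebase effort by 16, which costs Player B their own share of that drop: 0.30 × 16 = 4.80.
Net gain = 16 − 4.80 = 11.20. The private return per contributed unit (0.30) is below 1, so free-riding is indeed the best response regardless of what the others do.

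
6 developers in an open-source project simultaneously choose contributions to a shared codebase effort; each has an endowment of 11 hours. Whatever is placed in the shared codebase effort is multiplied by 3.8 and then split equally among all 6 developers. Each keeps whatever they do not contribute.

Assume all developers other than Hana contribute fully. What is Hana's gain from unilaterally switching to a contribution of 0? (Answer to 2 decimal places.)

Switching from a contribution of 11 to 0 lets Hana keep an extra 11 hours, but lowers the shared codebase effort by 11, which costs Hana their own share of that drop: 3.8/6 × 11 = 6.97.
Net gain = 11 − 6.97 = 4.03. The private return per contributed unit (0.6333) is below 1, so free-riding is indeed the best response regardless of what the others do.

4.03 hours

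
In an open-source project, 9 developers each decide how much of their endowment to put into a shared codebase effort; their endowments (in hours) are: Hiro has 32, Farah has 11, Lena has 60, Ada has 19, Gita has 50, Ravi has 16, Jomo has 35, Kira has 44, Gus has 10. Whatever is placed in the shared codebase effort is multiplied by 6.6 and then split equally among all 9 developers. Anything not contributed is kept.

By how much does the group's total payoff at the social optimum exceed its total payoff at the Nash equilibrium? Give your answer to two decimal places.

1551.20 hours

The private return per contributed unit is 6.6/9 = 0.7333 < 1 for every player regardless of endowment, so the Nash equilibrium is zero contribution and the group total is Σ E_j = 32 + 11 + 60 + 19 + 50 + 16 + 35 + 44 + 10 = 277.
Each contributed unit returns 6.600 to the group, so the social optimum is full contribution by everyone: group total = 6.600 × 277 = 1828.20.
Efficiency loss = (6.600 − 1) × 277 = 1551.20.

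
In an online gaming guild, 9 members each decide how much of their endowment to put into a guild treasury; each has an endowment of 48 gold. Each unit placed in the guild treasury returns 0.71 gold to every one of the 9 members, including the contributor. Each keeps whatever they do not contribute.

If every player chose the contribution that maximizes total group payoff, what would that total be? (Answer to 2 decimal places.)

2760.48 gold

Each contributed unit returns 6.390 to the group as a whole (0.71 to each of 9 players), which exceeds 1, so the social optimum is full contribution: group total = 6.390 × 432 = 2760.48.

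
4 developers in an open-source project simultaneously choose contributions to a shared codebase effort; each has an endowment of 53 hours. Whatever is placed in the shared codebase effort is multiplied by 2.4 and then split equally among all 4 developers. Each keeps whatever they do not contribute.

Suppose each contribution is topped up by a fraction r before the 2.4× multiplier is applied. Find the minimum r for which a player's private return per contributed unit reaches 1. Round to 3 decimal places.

With matching at rate r, one contributed unit becomes (1 + r) in the shared codebase effort and returns 2.4 × (1 + r) / 4 to the contributor.
Setting this equal to 1: 1 + r = 4/2.4 = 1.6667.
So the minimum matching rate is r = 1.6667 − 1 = 0.667.

0.667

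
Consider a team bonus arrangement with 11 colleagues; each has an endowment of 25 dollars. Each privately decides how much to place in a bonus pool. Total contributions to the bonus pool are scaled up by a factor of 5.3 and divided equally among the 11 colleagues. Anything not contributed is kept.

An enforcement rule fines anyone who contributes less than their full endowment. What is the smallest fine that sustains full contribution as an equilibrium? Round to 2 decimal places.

12.95 dollars

Given the others contribute fully, the best deviation is to contribute 0 (any partial contribution still incurs the fine and gives up units whose private return 0.4818 is below 1).
Deviating from 25 to 0 saves 25 dollars but forfeits the deviator's share of the drop in the bonus pool: 5.3/11 × 25 = 12.05.
So the deviation gain is 25 − 12.05 = 12.95, and the fine must be at least 12.95 dollars to wipe it out.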